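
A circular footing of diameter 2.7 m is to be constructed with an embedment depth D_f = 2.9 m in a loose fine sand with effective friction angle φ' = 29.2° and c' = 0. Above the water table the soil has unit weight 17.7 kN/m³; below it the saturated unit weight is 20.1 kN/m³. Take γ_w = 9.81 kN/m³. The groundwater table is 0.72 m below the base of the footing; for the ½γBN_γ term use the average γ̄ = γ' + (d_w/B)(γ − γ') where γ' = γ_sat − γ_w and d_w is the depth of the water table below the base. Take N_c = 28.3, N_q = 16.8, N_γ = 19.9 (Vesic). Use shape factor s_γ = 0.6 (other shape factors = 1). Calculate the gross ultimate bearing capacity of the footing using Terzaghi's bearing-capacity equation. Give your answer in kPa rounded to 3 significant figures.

q = γ·D_f = 17.7 × 2.9 = 51.33 kPa.
γ' = 10.29 kN/m³; averaging over the depth B below the base, γ̄ = γ' + (d_w/B)(γ − γ') = 12.266 kN/m³.
q·N_q = 51.33 × 16.8 = 862.34 kPa
0.5·γ·B·N_γ·s_γ = 0.5 × 12.266 × 2.7 × 19.9 × 0.6 = 197.72 kPa
q_ult = 862.34 + 197.72 = 1060.1 kPa.

q_ult ≈ 1060 kPa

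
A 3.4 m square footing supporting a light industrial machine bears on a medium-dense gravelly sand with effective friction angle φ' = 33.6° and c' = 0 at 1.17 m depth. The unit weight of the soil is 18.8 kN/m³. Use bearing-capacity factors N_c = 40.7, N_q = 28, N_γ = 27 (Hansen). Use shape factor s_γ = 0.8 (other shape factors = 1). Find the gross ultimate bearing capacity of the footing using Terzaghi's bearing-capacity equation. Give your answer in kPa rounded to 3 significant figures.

Effective surcharge at the founding depth q = γ·D_f = 18.8 × 1.17 = 21.996 kPa.
q_ult = q·N_q + 0.5·γ·B·N_γ·s_γ
     = 21.996 × 28 + 0.5 × 18.8 × 3.4 × 27 × 0.8
     = 615.89 + 690.34 = 1306.2 kPa.

q_ult ≈ 1310 kPa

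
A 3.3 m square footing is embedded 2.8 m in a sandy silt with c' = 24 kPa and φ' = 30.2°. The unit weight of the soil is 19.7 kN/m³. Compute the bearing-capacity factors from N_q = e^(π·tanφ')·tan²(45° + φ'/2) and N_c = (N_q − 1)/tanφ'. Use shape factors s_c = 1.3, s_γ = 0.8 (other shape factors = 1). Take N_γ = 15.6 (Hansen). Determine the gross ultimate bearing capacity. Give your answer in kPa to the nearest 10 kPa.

q_ult ≈ 2400 kPa

tan30.2° = 0.582, so N_q = e^(π×0.582)·tan²(60.1°) = 6.224 × 3.024 = 18.82.
N_c = (18.82 − 1)/tan30.2° = 30.62.
q = γ·D_f = 19.7 × 2.8 = 55.16 kPa.
c·N_c·s_c = 24 × 30.625 × 1.3 = 955.49 kPa
q·N_q = 55.16 × 18.824 = 1038.3 kPa
0.5·γ·B·N_γ·s_γ = 0.5 × 19.7 × 3.3 × 15.6 × 0.8 = 405.66 kPa
q_ult = 955.49 + 1038.3 + 405.66 = 2399.5 kPa.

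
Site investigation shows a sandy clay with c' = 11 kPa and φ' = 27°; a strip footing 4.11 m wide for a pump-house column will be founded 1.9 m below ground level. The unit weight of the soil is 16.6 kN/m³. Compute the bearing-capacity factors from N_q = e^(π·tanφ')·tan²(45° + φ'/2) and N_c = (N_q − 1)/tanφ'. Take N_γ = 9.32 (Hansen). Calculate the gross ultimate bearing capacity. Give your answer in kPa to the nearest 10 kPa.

tan27° = 0.5095, so N_q = e^(π×0.5095)·tan²(58.5°) = 4.957 × 2.663 = 13.2.
N_c = (13.2 − 1)/tan27° = 23.94.
Effective surcharge at the founding depth q = γ·D_f = 16.6 × 1.9 = 31.54 kPa.
q_ult = c·N_c + q·N_q + 0.5·γ·B·N_γ
     = 11 × 23.942 + 31.54 × 13.199 + 0.5 × 16.6 × 4.11 × 9.32
     = 263.36 + 416.3 + 317.93 = 997.6 kPa.

q_ult ≈ 1000 kPa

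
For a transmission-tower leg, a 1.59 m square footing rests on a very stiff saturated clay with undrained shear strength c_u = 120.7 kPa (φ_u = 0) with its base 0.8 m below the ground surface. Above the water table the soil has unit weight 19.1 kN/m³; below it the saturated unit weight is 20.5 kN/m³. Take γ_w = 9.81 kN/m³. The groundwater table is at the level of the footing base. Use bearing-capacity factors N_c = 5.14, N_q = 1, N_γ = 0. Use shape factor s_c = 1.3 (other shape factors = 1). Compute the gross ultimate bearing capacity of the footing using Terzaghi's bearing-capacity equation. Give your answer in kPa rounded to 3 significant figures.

q_ult ≈ 822 kPa

q = γ·D_f = 19.1 × 0.8 = 15.28 kPa.
c·N_c·s_c = 120.7 × 5.14 × 1.3 = 806.52 kPa
q·N_q = 15.28 × 1 = 15.28 kPa
q_ult = 806.52 + 15.28 = 821.8 kPa.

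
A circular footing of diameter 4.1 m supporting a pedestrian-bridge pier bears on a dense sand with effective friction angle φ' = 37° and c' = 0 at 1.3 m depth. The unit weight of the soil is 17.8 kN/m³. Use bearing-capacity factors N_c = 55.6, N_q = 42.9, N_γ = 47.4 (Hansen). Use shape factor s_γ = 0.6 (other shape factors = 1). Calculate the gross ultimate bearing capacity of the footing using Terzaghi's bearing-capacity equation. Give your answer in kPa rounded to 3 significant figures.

q_ult ≈ 2030 kPa

Effective surcharge at the founding depth q = γ·D_f = 17.8 × 1.3 = 23.14 kPa.
q_ult = q·N_q + 0.5·γ·B·N_γ·s_γ
     = 23.14 × 42.9 + 0.5 × 17.8 × 4.1 × 47.4 × 0.6
     = 992.71 + 1037.8 = 2030.5 kPa.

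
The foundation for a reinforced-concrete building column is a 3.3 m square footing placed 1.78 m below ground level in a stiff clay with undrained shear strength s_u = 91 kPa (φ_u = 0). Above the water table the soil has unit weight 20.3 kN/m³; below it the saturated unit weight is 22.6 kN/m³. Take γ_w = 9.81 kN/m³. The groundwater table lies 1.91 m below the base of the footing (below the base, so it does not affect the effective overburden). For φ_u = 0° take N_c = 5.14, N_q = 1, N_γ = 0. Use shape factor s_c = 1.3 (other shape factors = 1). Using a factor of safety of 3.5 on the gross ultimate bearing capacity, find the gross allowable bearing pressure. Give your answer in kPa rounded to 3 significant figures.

Overburden at base level: q = 20.3 × 1.78 = 36.134 kPa.
Cohesion term c·N_c·s_c = 91 × 5.14 × 1.3 = 608.06 kPa; surcharge term q·N_q = 36.134 × 1 = 36.134 kPa.
q_ult = 608.06 + 36.134 = 644.2 kPa.
q_all = 644.2 / 3.5 = 184.06 kPa.

q_all ≈ 184 kPa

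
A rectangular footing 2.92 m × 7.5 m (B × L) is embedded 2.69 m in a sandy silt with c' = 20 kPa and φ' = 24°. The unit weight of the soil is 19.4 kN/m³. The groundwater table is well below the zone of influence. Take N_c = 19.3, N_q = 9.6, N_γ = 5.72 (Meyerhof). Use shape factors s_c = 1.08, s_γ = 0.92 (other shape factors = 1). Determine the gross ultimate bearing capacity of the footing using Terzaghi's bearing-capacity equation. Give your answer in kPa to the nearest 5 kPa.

q = γ·D_f = 19.4 × 2.69 = 52.186 kPa.
c·N_c·s_c = 20 × 19.3 × 1.08 = 416.88 kPa
q·N_q = 52.186 × 9.6 = 500.99 kPa
0.5·γ·B·N_γ·s_γ = 0.5 × 19.4 × 2.92 × 5.72 × 0.92 = 149.05 kPa
q_ult = 416.88 + 500.99 + 149.05 = 1066.9 kPa.

q_ult ≈ 1065 kPa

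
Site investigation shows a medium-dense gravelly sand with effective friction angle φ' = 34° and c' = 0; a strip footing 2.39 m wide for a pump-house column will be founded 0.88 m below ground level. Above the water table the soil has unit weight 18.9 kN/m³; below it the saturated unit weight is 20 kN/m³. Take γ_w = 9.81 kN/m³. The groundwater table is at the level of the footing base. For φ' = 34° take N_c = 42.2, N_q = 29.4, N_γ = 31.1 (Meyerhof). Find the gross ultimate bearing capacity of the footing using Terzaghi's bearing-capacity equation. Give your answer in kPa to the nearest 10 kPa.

q_ult ≈ 870 kPa

Effective surcharge at the founding depth q = γ·D_f = 18.9 × 0.88 = 16.632 kPa.
The water table coincides with the base, so in the self-weight term γ → γ' = 10.19 kN/m³.
q_ult = q·N_q + 0.5·γ·B·N_γ
     = 16.632 × 29.4 + 0.5 × 10.19 × 2.39 × 31.1
     = 488.98 + 378.71 = 867.69 kPa.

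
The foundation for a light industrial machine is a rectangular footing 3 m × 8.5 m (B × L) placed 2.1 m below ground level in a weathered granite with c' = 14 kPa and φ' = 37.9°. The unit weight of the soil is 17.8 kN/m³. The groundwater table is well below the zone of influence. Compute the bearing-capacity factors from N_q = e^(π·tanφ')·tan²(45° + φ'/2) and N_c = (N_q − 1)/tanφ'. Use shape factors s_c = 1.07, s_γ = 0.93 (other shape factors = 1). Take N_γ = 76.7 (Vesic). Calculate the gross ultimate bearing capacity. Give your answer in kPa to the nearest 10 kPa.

tan37.9° = 0.7785, so N_q = e^(π×0.7785)·tan²(63.95°) = 11.538 × 4.185 = 48.29.
N_c = (48.29 − 1)/tan37.9° = 60.75.
Overburden at base level: q = 17.8 × 2.1 = 37.38 kPa.
Cohesion term c·N_c·s_c = 14 × 60.746 × 1.07 = 909.97 kPa; surcharge term q·N_q = 37.38 × 48.289 = 1805.1 kPa; self-weight term 0.5·γ·B·N_γ·s_γ = 0.5 × 17.8 × 3 × 76.7 × 0.93 = 1904.5 kPa.
q_ult = 909.97 + 1805.1 + 1904.5 = 4619.6 kPa.

q_ult ≈ 4620 kPa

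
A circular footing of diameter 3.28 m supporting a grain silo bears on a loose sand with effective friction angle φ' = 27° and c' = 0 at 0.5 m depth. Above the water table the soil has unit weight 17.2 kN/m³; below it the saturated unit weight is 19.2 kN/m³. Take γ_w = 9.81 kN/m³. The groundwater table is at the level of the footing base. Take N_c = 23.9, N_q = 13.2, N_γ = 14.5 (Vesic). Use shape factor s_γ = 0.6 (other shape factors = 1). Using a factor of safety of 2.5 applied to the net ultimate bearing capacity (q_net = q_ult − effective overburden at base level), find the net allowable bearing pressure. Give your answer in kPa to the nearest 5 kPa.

q_all(net) ≈ 95 kPa

Effective surcharge at the founding depth q = γ·D_f = 17.2 × 0.5 = 8.6 kPa.
The water table coincides with the base, so in the self-weight term γ → γ' = 9.39 kN/m³.
q_ult = q·N_q + 0.5·γ·B·N_γ·s_γ
     = 8.6 × 13.2 + 0.5 × 9.39 × 3.28 × 14.5 × 0.6
     = 113.52 + 133.98 = 247.5 kPa.
Net ultimate: q_net = 247.5 − 8.6 = 238.9 kPa.
q_all(net) = 238.9 / 2.5 = 95.559 kPa.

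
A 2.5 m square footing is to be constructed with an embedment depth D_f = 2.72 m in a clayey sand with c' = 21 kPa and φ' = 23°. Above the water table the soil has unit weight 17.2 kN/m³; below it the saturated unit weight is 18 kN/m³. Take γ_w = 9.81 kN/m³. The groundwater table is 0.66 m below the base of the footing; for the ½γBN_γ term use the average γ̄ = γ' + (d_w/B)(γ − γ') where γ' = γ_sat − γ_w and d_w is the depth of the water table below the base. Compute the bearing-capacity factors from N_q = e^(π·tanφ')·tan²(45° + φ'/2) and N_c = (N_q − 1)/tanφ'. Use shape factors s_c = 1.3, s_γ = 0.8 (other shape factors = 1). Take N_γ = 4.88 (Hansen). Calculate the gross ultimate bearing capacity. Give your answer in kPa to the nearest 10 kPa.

q_ult ≈ 950 kPa

tan23° = 0.4245, so N_q = e^(π×0.4245)·tan²(56.5°) = 3.794 × 2.283 = 8.66.
N_c = (8.66 − 1)/tan23° = 18.05.
Overburden at base level: q = 17.2 × 2.72 = 46.784 kPa.
The water table is 0.66 m below the base (< B = 2.5 m), so the ½γBN_γ term uses γ̄ = γ' + (d_w/B)(γ − γ') = 8.19 + (0.66/2.5)(17.2 − 8.19) = 10.569 kN/m³.
Cohesion term c·N_c·s_c = 21 × 18.049 × 1.3 = 492.73 kPa; surcharge term q·N_q = 46.784 × 8.6612 = 405.21 kPa; self-weight term 0.5·γ·B·N_γ·s_γ = 0.5 × 10.569 × 2.5 × 4.88 × 0.8 = 51.575 kPa.
q_ult = 492.73 + 405.21 + 51.575 = 949.51 kPa.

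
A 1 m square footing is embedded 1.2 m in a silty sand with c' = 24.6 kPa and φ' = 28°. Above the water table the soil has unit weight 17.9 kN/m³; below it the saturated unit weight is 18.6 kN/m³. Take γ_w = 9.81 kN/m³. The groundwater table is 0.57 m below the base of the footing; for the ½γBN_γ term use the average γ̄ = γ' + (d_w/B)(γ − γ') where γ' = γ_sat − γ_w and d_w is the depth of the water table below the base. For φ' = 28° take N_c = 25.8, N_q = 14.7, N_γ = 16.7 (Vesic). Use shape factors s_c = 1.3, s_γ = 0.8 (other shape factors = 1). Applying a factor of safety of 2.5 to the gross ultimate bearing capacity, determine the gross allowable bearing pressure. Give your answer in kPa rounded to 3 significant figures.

q_all ≈ 494 kPa

Overburden at base level: q = 17.9 × 1.2 = 21.48 kPa.
The water table is 0.57 m below the base (< B = 1 m), so the ½γBN_γ term uses γ̄ = γ' + (d_w/B)(γ − γ') = 8.79 + (0.57/1)(17.9 − 8.79) = 13.983 kN/m³.
Cohesion term c·N_c·s_c = 24.6 × 25.8 × 1.3 = 825.08 kPa; surcharge term q·N_q = 21.48 × 14.7 = 315.76 kPa; self-weight term 0.5·γ·B·N_γ·s_γ = 0.5 × 13.983 × 1 × 16.7 × 0.8 = 93.404 kPa.
q_ult = 825.08 + 315.76 + 93.404 = 1234.2 kPa.
q_all = q_ult / FS = 1234.2 / 2.5 = 493.7 kPa.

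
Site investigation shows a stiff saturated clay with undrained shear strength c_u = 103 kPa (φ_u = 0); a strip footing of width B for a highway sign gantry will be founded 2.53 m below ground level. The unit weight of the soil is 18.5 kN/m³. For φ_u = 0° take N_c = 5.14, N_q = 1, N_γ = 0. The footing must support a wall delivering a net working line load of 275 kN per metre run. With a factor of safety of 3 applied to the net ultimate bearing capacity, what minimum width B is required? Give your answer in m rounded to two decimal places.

q = γ·D_f = 18.5 × 2.53 = 46.805 kPa.
c·N_c = 103 × 5.14 = 529.42 kPa
q·N_q = 46.805 × 1 = 46.805 kPa
q_ult = 529.42 + 46.805 = 576.22 kPa.
For φ = 0 the ½γBN_γ term vanishes, so q_ult is independent of B. q_net = 576.22 − 46.805 = 529.42 kPa; q_all(net) = 529.42/3 = 176.47 kPa.
Required width B = w / q_all(net) = 275 / 176.47 = 1.558 m.

B = 1.56 m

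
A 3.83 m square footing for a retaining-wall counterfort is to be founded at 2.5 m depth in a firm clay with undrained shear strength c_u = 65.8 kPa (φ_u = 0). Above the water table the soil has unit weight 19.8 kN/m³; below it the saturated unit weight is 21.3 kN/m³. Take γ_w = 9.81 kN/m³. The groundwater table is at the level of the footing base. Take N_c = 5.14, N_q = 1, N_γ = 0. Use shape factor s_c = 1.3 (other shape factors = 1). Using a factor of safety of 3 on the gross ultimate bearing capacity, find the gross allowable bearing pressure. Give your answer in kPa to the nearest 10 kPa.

q_all ≈ 160 kPa

Overburden at base level: q = 19.8 × 2.5 = 49.5 kPa.
Cohesion term c·N_c·s_c = 65.8 × 5.14 × 1.3 = 439.68 kPa; surcharge term q·N_q = 49.5 × 1 = 49.5 kPa.
q_ult = 439.68 + 49.5 = 489.18 kPa.
q_all = 489.18 / 3 = 163.06 kPa.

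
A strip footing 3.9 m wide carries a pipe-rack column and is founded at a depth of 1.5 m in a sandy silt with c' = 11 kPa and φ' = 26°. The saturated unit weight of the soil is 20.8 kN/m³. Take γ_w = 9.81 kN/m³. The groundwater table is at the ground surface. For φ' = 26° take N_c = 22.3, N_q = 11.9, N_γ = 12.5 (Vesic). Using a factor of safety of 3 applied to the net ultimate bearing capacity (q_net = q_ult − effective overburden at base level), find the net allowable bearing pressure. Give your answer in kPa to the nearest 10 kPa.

q_all(net) ≈ 230 kPa

Water table at ground surface, so effective unit weight γ' = 20.8 − 9.81 = 10.99 kN/m³ is used throughout; overburden q = 10.99 × 1.5 = 16.485 kPa; the same γ' applies in the ½γBN_γ term.
Cohesion term c·N_c = 11 × 22.3 = 245.3 kPa; surcharge term q·N_q = 16.485 × 11.9 = 196.17 kPa; self-weight term 0.5·γ·B·N_γ = 0.5 × 10.99 × 3.9 × 12.5 = 267.88 kPa.
q_ult = 245.3 + 196.17 + 267.88 = 709.35 kPa.
Net ultimate: q_net = 709.35 − 16.485 = 692.87 kPa.
q_all(net) = 692.87 / 3 = 230.96 kPa.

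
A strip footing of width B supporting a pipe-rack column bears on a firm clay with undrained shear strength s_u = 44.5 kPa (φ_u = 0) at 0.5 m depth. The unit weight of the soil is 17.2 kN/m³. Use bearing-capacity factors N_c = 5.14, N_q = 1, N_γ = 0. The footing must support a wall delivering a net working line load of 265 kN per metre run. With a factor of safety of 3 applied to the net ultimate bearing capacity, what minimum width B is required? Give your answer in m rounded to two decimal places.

B = 3.48 m

q = γ·D_f = 17.2 × 0.5 = 8.6 kPa.
c·N_c = 44.5 × 5.14 = 228.73 kPa
q·N_q = 8.6 × 1 = 8.6 kPa
q_ult = 228.73 + 8.6 = 237.33 kPa.
For φ = 0 the ½γBN_γ term vanishes, so q_ult is independent of B. q_net = 237.33 − 8.6 = 228.73 kPa; q_all(net) = 228.73/3 = 76.243 kPa.
Required width B = w / q_all(net) = 265 / 76.243 = 3.476 m.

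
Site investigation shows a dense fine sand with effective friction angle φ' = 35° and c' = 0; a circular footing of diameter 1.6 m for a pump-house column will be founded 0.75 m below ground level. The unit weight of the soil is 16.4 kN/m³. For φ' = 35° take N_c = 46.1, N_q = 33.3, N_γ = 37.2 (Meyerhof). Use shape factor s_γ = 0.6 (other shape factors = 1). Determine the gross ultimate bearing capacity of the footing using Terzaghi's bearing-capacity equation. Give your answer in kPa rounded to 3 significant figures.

Overburden at base level: q = 16.4 × 0.75 = 12.3 kPa.
Surcharge term q·N_q = 12.3 × 33.3 = 409.59 kPa; self-weight term 0.5·γ·B·N_γ·s_γ = 0.5 × 16.4 × 1.6 × 37.2 × 0.6 = 292.84 kPa.
q_ult = 409.59 + 292.84 = 702.43 kPa.

q_ult ≈ 702 kPa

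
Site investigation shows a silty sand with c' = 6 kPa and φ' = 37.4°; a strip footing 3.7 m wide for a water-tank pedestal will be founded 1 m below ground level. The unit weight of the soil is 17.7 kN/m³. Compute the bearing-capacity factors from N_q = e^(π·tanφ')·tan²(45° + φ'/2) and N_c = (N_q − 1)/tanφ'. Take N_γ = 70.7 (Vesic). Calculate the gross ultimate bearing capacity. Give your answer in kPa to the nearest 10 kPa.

tan37.4° = 0.7646, so N_q = e^(π×0.7646)·tan²(63.7°) = 11.044 × 4.094 = 45.22.
N_c = (45.22 − 1)/tan37.4° = 57.83.
q = γ·D_f = 17.7 × 1 = 17.7 kPa.
c·N_c = 6 × 57.831 = 346.99 kPa
q·N_q = 17.7 × 45.215 = 800.31 kPa
0.5·γ·B·N_γ = 0.5 × 17.7 × 3.7 × 70.7 = 2315.1 kPa
q_ult = 346.99 + 800.31 + 2315.1 = 3462.4 kPa.

q_ult ≈ 3460 kPa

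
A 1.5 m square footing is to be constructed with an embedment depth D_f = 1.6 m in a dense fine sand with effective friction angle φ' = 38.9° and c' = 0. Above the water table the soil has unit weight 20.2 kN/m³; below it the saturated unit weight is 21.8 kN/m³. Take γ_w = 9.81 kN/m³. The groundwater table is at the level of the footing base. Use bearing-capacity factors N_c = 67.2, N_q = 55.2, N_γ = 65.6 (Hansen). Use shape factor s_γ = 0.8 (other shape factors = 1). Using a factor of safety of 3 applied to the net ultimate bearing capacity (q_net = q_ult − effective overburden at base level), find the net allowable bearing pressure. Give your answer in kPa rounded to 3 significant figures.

q_all(net) ≈ 741 kPa

Overburden at base level: q = 20.2 × 1.6 = 32.32 kPa.
Below the base the soil is submerged, so the ½γBN_γ term uses γ' = 21.8 − 9.81 = 11.99 kN/m³.
Surcharge term q·N_q = 32.32 × 55.2 = 1784.1 kPa; self-weight term 0.5·γ·B·N_γ·s_γ = 0.5 × 11.99 × 1.5 × 65.6 × 0.8 = 471.93 kPa.
q_ult = 1784.1 + 471.93 = 2256 kPa.
Net ultimate: q_net = 2256 − 32.32 = 2223.7 kPa.
q_all(net) = 2223.7 / 3 = 741.22 kPa.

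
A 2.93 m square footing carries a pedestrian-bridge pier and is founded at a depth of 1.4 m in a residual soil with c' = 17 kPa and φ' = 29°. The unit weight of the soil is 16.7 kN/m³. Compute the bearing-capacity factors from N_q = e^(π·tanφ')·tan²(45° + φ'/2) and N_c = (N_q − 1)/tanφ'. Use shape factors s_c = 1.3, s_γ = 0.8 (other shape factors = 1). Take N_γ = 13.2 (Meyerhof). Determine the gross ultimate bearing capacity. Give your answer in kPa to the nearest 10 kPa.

q_ult ≈ 1260 kPa

tan29° = 0.5543, so N_q = e^(π×0.5543)·tan²(59.5°) = 5.705 × 2.882 = 16.44.
N_c = (16.44 − 1)/tan29° = 27.86.
Effective surcharge at the founding depth q = γ·D_f = 16.7 × 1.4 = 23.38 kPa.
q_ult = c·N_c·s_c + q·N_q + 0.5·γ·B·N_γ·s_γ
     = 17 × 27.86 × 1.3 + 23.38 × 16.443 + 0.5 × 16.7 × 2.93 × 13.2 × 0.8
     = 615.72 + 384.44 + 258.36 = 1258.5 kPa.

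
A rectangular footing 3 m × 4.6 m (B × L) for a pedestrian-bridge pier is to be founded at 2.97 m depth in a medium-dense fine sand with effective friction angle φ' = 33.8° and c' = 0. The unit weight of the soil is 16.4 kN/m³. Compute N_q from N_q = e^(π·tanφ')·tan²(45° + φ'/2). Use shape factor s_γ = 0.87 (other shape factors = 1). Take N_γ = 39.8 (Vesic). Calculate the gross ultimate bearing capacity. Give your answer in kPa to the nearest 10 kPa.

tan33.8° = 0.6694, so N_q = e^(π×0.6694)·tan²(61.9°) = 8.192 × 3.508 = 28.73.
Effective surcharge at the founding depth q = γ·D_f = 16.4 × 2.97 = 48.708 kPa.
q_ult = q·N_q + 0.5·γ·B·N_γ·s_γ
     = 48.708 × 28.732 + 0.5 × 16.4 × 3 × 39.8 × 0.87
     = 1399.5 + 851.8 = 2251.3 kPa.

q_ult ≈ 2250 kPa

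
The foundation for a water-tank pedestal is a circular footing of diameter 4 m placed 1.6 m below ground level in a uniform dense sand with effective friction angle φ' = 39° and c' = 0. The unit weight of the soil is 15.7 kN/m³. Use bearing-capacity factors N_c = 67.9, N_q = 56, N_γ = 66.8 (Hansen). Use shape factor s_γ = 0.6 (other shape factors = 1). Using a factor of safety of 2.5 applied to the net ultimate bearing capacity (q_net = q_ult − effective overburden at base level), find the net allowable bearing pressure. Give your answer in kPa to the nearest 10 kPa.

q_all(net) ≈ 1060 kPa

q = γ·D_f = 15.7 × 1.6 = 25.12 kPa.
q·N_q = 25.12 × 56 = 1406.7 kPa
0.5·γ·B·N_γ·s_γ = 0.5 × 15.7 × 4 × 66.8 × 0.6 = 1258.5 kPa
q_ult = 1406.7 + 1258.5 = 2665.2 kPa.
Net ultimate: q_net = 2665.2 − 25.12 = 2640.1 kPa.
q_all(net) = 2640.1 / 2.5 = 1056 kPa.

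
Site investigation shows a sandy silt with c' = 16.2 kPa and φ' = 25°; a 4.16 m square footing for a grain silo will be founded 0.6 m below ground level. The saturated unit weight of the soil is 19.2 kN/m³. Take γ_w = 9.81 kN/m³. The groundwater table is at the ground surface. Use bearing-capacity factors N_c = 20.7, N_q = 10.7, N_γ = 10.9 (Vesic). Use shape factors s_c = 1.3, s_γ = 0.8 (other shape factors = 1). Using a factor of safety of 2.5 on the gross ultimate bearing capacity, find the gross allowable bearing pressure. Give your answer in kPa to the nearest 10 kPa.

With the water table at the surface the whole profile is submerged: γ' = 19.2 − 9.81 = 9.39 kN/m³, so q = γ'·D_f = 5.634 kPa; the same γ' applies in the ½γBN_γ term.
q_ult = c·N_c·s_c + q·N_q + 0.5·γ·B·N_γ·s_γ
     = 16.2 × 20.7 × 1.3 + 5.634 × 10.7 + 0.5 × 9.39 × 4.16 × 10.9 × 0.8
     = 435.94 + 60.284 + 170.31 = 666.54 kPa.
q_all = 666.54 / 2.5 = 266.62 kPa.

q_all ≈ 270 kPa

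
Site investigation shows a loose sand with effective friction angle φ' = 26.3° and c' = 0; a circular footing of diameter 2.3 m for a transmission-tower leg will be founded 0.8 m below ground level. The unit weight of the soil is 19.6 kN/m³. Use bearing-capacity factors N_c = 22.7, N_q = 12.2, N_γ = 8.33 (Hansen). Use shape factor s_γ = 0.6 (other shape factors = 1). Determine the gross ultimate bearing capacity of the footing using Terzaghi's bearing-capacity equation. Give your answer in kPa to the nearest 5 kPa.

q_ult ≈ 305 kPa

Overburden at base level: q = 19.6 × 0.8 = 15.68 kPa.
Surcharge term q·N_q = 15.68 × 12.2 = 191.3 kPa; self-weight term 0.5·γ·B·N_γ·s_γ = 0.5 × 19.6 × 2.3 × 8.33 × 0.6 = 112.65 kPa.
q_ult = 191.3 + 112.65 = 303.95 kPa.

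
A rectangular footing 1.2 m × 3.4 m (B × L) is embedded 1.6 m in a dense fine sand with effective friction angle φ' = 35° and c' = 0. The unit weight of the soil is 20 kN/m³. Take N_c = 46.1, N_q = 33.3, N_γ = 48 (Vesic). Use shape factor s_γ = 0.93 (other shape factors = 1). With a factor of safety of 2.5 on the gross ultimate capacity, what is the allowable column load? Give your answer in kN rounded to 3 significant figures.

q = γ·D_f = 20 × 1.6 = 32 kPa.
q·N_q = 32 × 33.3 = 1065.6 kPa
0.5·γ·B·N_γ·s_γ = 0.5 × 20 × 1.2 × 48 × 0.93 = 535.68 kPa
q_ult = 1065.6 + 535.68 = 1601.3 kPa.
Gross allowable pressure q_all = 1601.3 / 2.5 = 640.51 kPa.
Footing area = 4.08 m², so allowable column load = 640.51 × 4.08 = 2613.3 kN.

P_all ≈ 2610 kN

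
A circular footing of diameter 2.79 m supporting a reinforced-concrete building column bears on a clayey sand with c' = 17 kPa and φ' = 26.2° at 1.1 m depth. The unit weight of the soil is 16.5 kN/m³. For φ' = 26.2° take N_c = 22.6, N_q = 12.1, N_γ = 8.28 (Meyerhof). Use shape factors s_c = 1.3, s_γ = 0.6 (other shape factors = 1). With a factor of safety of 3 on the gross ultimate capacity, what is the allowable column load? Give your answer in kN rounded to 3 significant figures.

q = γ·D_f = 16.5 × 1.1 = 18.15 kPa.
c·N_c·s_c = 17 × 22.6 × 1.3 = 499.46 kPa
q·N_q = 18.15 × 12.1 = 219.62 kPa
0.5·γ·B·N_γ·s_γ = 0.5 × 16.5 × 2.79 × 8.28 × 0.6 = 114.35 kPa
q_ult = 499.46 + 219.62 + 114.35 = 833.43 kPa.
Gross allowable pressure q_all = 833.43 / 3 = 277.81 kPa.
Footing area = 6.1136 m², so allowable column load = 277.81 × 6.1136 = 1698.4 kN.

P_all ≈ 1700 kN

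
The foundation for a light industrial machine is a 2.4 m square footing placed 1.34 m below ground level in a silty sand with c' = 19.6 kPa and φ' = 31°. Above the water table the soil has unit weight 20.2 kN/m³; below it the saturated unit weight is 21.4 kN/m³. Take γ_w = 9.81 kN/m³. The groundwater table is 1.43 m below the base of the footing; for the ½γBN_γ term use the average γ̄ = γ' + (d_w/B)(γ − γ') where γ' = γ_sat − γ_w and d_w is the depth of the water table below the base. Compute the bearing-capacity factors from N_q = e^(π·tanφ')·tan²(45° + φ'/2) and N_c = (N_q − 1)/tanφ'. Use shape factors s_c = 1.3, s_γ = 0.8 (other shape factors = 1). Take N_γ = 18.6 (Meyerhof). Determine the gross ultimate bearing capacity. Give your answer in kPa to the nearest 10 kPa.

tan31° = 0.6009, so N_q = e^(π×0.6009)·tan²(60.5°) = 6.604 × 3.124 = 20.63.
N_c = (20.63 − 1)/tan31° = 32.67.
Overburden at base level: q = 20.2 × 1.34 = 27.068 kPa.
The water table is 1.43 m below the base (< B = 2.4 m), so the ½γBN_γ term uses γ̄ = γ' + (d_w/B)(γ − γ') = 11.59 + (1.43/2.4)(20.2 − 11.59) = 16.72 kN/m³.
Cohesion term c·N_c·s_c = 19.6 × 32.671 × 1.3 = 832.46 kPa; surcharge term q·N_q = 27.068 × 20.631 = 558.43 kPa; self-weight term 0.5·γ·B·N_γ·s_γ = 0.5 × 16.72 × 2.4 × 18.6 × 0.8 = 298.55 kPa.
q_ult = 832.46 + 558.43 + 298.55 = 1689.4 kPa.

q_ult ≈ 1690 kPa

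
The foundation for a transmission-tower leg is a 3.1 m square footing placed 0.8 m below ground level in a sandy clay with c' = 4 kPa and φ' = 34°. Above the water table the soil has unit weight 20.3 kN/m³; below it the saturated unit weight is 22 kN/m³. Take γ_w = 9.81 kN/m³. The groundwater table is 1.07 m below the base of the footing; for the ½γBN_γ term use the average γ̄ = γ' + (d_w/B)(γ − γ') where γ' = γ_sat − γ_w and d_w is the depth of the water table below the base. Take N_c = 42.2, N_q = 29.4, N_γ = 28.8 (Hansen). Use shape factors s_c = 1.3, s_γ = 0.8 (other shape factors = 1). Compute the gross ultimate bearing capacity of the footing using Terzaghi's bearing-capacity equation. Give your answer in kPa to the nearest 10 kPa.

q_ult ≈ 1230 kPa

Overburden at base level: q = 20.3 × 0.8 = 16.24 kPa.
The water table is 1.07 m below the base (< B = 3.1 m), so the ½γBN_γ term uses γ̄ = γ' + (d_w/B)(γ − γ') = 12.19 + (1.07/3.1)(20.3 − 12.19) = 14.989 kN/m³.
Cohesion term c·N_c·s_c = 4 × 42.2 × 1.3 = 219.44 kPa; surcharge term q·N_q = 16.24 × 29.4 = 477.46 kPa; self-weight term 0.5·γ·B·N_γ·s_γ = 0.5 × 14.989 × 3.1 × 28.8 × 0.8 = 535.3 kPa.
q_ult = 219.44 + 477.46 + 535.3 = 1232.2 kPa.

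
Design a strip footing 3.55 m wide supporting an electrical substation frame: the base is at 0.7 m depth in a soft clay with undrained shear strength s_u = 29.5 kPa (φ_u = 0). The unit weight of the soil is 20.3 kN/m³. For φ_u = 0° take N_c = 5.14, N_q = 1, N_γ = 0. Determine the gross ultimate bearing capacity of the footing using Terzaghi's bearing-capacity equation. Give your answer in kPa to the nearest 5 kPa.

Overburden at base level: q = 20.3 × 0.7 = 14.21 kPa.
Cohesion term c·N_c = 29.5 × 5.14 = 151.63 kPa; surcharge term q·N_q = 14.21 × 1 = 14.21 kPa.
q_ult = 151.63 + 14.21 = 165.84 kPa.

q_ult ≈ 165 kPa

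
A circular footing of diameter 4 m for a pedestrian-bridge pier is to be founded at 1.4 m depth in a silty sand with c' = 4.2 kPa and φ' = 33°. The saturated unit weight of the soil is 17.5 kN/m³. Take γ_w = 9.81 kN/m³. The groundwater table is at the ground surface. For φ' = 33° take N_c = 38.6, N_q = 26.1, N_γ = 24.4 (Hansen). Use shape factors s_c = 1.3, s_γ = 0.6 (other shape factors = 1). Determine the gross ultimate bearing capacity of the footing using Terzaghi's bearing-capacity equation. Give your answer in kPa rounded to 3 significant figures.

q_ult ≈ 717 kPa

Water table at ground surface, so effective unit weight γ' = 17.5 − 9.81 = 7.69 kN/m³ is used throughout; overburden q = 7.69 × 1.4 = 10.766 kPa; the same γ' applies in the ½γBN_γ term.
Cohesion term c·N_c·s_c = 4.2 × 38.6 × 1.3 = 210.76 kPa; surcharge term q·N_q = 10.766 × 26.1 = 280.99 kPa; self-weight term 0.5·γ·B·N_γ·s_γ = 0.5 × 7.69 × 4 × 24.4 × 0.6 = 225.16 kPa.
q_ult = 210.76 + 280.99 + 225.16 = 716.91 kPa.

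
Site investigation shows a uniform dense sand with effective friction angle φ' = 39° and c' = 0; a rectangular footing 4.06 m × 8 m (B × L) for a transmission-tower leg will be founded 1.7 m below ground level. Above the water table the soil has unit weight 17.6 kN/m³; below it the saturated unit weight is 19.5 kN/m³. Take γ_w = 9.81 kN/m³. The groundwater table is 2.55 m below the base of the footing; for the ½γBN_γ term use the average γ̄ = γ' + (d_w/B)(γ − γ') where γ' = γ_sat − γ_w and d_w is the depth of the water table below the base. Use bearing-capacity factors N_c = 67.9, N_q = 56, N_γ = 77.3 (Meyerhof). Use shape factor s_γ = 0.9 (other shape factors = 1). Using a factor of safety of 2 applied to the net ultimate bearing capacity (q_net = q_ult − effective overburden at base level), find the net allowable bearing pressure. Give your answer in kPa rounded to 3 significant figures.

Overburden at base level: q = 17.6 × 1.7 = 29.92 kPa.
The water table is 2.55 m below the base (< B = 4.06 m), so the ½γBN_γ term uses γ̄ = γ' + (d_w/B)(γ − γ') = 9.69 + (2.55/4.06)(17.6 − 9.69) = 14.658 kN/m³.
Surcharge term q·N_q = 29.92 × 56 = 1675.5 kPa; self-weight term 0.5·γ·B·N_γ·s_γ = 0.5 × 14.658 × 4.06 × 77.3 × 0.9 = 2070.1 kPa.
q_ult = 1675.5 + 2070.1 = 3745.6 kPa.
Net ultimate: q_net = 3745.6 − 29.92 = 3715.7 kPa.
q_all(net) = 3715.7 / 2 = 1857.9 kPa.

q_all(net) ≈ 1860 kPa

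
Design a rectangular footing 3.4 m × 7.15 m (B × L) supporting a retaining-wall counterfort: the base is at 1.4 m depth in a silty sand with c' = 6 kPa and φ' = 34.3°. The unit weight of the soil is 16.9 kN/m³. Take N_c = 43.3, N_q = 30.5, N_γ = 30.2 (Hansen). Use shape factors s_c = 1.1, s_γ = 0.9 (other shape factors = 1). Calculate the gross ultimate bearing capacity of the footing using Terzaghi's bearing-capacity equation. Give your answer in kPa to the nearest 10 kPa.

q_ult ≈ 1790 kPa

Effective surcharge at the founding depth q = γ·D_f = 16.9 × 1.4 = 23.66 kPa.
q_ult = c·N_c·s_c + q·N_q + 0.5·γ·B·N_γ·s_γ
     = 6 × 43.3 × 1.1 + 23.66 × 30.5 + 0.5 × 16.9 × 3.4 × 30.2 × 0.9
     = 285.78 + 721.63 + 780.88 = 1788.3 kPa.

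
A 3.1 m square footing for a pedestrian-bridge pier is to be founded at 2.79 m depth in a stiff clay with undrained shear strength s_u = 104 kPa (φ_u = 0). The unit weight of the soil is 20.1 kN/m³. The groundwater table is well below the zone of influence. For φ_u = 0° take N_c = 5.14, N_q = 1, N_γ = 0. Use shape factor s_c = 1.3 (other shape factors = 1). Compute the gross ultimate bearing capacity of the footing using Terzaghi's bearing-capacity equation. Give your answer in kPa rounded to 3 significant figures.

q = γ·D_f = 20.1 × 2.79 = 56.079 kPa.
c·N_c·s_c = 104 × 5.14 × 1.3 = 694.93 kPa
q·N_q = 56.079 × 1 = 56.079 kPa
q_ult = 694.93 + 56.079 = 751.01 kPa.

q_ult ≈ 751 kPa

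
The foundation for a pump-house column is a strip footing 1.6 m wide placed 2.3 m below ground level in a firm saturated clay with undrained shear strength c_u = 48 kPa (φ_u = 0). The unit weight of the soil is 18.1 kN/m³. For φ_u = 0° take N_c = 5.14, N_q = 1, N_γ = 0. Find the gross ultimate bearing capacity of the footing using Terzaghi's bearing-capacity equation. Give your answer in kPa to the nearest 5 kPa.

Effective surcharge at the founding depth q = γ·D_f = 18.1 × 2.3 = 41.63 kPa.
q_ult = c·N_c + q·N_q
     = 48 × 5.14 + 41.63 × 1
     = 246.72 + 41.63 = 288.35 kPa.

q_ult ≈ 290 kPa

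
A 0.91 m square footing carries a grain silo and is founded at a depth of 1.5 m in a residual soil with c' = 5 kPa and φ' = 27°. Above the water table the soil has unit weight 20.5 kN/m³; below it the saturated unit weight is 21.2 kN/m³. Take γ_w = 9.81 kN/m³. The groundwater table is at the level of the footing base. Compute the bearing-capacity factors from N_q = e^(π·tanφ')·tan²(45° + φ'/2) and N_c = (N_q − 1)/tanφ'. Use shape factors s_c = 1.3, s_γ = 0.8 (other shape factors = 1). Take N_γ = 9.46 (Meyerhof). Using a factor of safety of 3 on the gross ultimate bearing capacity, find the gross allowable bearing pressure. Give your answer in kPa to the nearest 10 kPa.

N_q = e^(π·tan27°)·tan²(58.5°) = 13.2; N_c = (N_q − 1)/tanφ' = 23.94.
q = γ·D_f = 20.5 × 1.5 = 30.75 kPa.
For the ½γBN_γ term take γ' = 21.2 − 9.81 = 11.39 kN/m³ (soil below base is submerged).
c·N_c·s_c = 5 × 23.942 × 1.3 = 155.62 kPa
q·N_q = 30.75 × 13.199 = 405.87 kPa
0.5·γ·B·N_γ·s_γ = 0.5 × 11.39 × 0.91 × 9.46 × 0.8 = 39.221 kPa
q_ult = 155.62 + 405.87 + 39.221 = 600.72 kPa.
q_all = 600.72 / 3 = 200.24 kPa.

q_all ≈ 200 kPa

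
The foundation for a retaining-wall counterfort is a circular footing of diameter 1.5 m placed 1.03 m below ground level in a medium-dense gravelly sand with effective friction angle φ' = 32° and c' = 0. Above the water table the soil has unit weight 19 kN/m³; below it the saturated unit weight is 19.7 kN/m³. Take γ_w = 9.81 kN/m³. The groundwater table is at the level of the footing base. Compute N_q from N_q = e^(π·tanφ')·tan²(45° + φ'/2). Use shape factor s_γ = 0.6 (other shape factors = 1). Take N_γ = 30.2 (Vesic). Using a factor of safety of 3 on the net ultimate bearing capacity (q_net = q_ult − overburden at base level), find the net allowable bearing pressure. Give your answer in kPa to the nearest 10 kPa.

q_all(net) ≈ 190 kPa

N_q = e^(π·tan32°)·tan²(61°) = 23.18.
q = γ·D_f = 19 × 1.03 = 19.57 kPa.
For the ½γBN_γ term take γ' = 19.7 − 9.81 = 9.89 kN/m³ (soil below base is submerged).
q·N_q = 19.57 × 23.177 = 453.57 kPa
0.5·γ·B·N_γ·s_γ = 0.5 × 9.89 × 1.5 × 30.2 × 0.6 = 134.41 kPa
q_ult = 453.57 + 134.41 = 587.97 kPa.
q_net = 587.97 − 19.57 = 568.4 kPa.
q_all(net) = 568.4 / 3 = 189.47 kPa.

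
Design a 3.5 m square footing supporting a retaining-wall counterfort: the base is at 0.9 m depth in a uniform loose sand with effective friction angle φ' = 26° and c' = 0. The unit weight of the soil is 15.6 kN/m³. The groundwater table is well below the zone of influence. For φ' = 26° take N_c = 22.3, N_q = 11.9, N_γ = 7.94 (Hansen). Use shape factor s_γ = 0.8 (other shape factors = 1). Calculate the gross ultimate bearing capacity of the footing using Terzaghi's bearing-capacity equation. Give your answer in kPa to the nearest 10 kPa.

Effective surcharge at the founding depth q = γ·D_f = 15.6 × 0.9 = 14.04 kPa.
q_ult = q·N_q + 0.5·γ·B·N_γ·s_γ
     = 14.04 × 11.9 + 0.5 × 15.6 × 3.5 × 7.94 × 0.8
     = 167.08 + 173.41 = 340.49 kPa.

q_ult ≈ 340 kPa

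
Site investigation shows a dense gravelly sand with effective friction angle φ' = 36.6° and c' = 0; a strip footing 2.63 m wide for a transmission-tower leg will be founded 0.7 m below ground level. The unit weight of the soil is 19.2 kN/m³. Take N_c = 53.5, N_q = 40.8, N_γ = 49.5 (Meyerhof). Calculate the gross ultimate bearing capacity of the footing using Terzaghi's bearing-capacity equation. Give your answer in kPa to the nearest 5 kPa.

q_ult ≈ 1800 kPa

Effective surcharge at the founding depth q = γ·D_f = 19.2 × 0.7 = 13.44 kPa.
q_ult = q·N_q + 0.5·γ·B·N_γ
     = 13.44 × 40.8 + 0.5 × 19.2 × 2.63 × 49.5
     = 548.35 + 1249.8 = 1798.1 kPa.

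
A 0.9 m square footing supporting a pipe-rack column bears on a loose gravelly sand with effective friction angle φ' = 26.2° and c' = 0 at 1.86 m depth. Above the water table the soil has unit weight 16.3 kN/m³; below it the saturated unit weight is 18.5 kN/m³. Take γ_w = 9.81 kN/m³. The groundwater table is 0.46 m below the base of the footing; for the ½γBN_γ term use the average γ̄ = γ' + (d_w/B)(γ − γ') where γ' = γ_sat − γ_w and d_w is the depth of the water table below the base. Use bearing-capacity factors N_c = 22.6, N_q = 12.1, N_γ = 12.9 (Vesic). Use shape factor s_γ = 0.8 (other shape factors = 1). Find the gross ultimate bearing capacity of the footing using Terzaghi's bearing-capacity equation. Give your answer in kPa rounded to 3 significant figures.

Effective surcharge at the founding depth q = γ·D_f = 16.3 × 1.86 = 30.318 kPa.
With d_w = 0.46 m < B, γ̄ = 8.69 + (0.46/0.9) × (16.3 − 8.69) = 12.58 kN/m³.
q_ult = q·N_q + 0.5·γ·B·N_γ·s_γ
     = 30.318 × 12.1 + 0.5 × 12.58 × 0.9 × 12.9 × 0.8
     = 366.85 + 58.419 = 425.27 kPa.

q_ult ≈ 425 kPa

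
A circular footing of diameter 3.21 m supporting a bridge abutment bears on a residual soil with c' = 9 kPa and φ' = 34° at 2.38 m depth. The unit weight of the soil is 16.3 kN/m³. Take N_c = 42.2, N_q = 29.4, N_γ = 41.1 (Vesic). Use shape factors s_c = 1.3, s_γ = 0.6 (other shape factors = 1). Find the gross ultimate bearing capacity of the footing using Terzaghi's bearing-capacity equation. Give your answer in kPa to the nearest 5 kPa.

Overburden at base level: q = 16.3 × 2.38 = 38.794 kPa.
Cohesion term c·N_c·s_c = 9 × 42.2 × 1.3 = 493.74 kPa; surcharge term q·N_q = 38.794 × 29.4 = 1140.5 kPa; self-weight term 0.5·γ·B·N_γ·s_γ = 0.5 × 16.3 × 3.21 × 41.1 × 0.6 = 645.14 kPa.
q_ult = 493.74 + 1140.5 + 645.14 = 2279.4 kPa.

q_ult ≈ 2280 kPa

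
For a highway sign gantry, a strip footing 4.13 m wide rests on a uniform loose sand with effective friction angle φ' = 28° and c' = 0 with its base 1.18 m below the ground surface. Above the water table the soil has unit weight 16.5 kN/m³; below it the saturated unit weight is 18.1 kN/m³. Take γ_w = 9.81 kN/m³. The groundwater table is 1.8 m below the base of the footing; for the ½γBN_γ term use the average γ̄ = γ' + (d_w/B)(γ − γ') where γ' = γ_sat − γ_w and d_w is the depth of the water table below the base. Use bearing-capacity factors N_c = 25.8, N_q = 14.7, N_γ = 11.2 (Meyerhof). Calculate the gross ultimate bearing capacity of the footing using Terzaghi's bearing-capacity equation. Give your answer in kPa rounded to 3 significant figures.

q_ult ≈ 561 kPa

Overburden at base level: q = 16.5 × 1.18 = 19.47 kPa.
The water table is 1.8 m below the base (< B = 4.13 m), so the ½γBN_γ term uses γ̄ = γ' + (d_w/B)(γ − γ') = 8.29 + (1.8/4.13)(16.5 − 8.29) = 11.868 kN/m³.
Surcharge term q·N_q = 19.47 × 14.7 = 286.21 kPa; self-weight term 0.5·γ·B·N_γ = 0.5 × 11.868 × 4.13 × 11.2 = 274.49 kPa.
q_ult = 286.21 + 274.49 = 560.7 kPa.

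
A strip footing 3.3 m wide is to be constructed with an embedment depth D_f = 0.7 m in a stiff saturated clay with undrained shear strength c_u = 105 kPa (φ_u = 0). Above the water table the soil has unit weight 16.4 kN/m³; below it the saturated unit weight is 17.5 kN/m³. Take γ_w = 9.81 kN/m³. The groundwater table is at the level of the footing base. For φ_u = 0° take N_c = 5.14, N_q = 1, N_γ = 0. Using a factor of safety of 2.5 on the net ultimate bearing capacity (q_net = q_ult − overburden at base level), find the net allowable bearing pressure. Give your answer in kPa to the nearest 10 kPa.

q_all(net) ≈ 220 kPa

Overburden at base level: q = 16.4 × 0.7 = 11.48 kPa.
Cohesion term c·N_c = 105 × 5.14 = 539.7 kPa; surcharge term q·N_q = 11.48 × 1 = 11.48 kPa.
q_ult = 539.7 + 11.48 = 551.18 kPa.
q_net = 551.18 − 11.48 = 539.7 kPa.
q_all(net) = 539.7 / 2.5 = 215.88 kPa.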